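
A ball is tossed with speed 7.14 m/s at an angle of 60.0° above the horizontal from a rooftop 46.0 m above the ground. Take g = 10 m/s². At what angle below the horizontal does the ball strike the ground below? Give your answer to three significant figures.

83.4°

v_x = 7.14 cos 60.0° = 3.570 m/s.
At impact |v_y| = √(v_y0² + 2 g h) = √(6.183² + 2×10×46.0) = 30.96 m/s.
Angle below horizontal = arctan(|v_y| / v_x) = arctan(30.96 / 3.570) = 83.4°.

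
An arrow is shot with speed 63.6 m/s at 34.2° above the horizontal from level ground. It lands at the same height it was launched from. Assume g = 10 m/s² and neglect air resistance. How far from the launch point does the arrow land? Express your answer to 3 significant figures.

For level ground, R = v₀² sin(2θ) / g.
sin(2 × 34.2°) = sin 68.40° = 0.9298.
R = (63.6)² × 0.9298 / 10 = 376 m.

376 m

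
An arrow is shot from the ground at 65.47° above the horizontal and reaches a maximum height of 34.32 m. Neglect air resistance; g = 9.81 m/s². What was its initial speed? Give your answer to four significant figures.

28.52 m/s

At maximum height v_y = 0, so (v₀ sin θ)² = 2 g H.
v₀ sin 65.47° = √(2 × 9.81 × 34.32) = 25.949 m/s.
v₀ = 25.949 / sin 65.47° = 25.949 / 0.9097 = 28.52 m/s.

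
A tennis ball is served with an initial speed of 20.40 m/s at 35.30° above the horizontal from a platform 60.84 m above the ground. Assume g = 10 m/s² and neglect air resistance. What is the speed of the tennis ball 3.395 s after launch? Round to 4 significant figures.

v_x = 20.40 cos 35.30° = 16.649 m/s (constant).
v_y(t) = 20.40 sin 35.30° − g t = 11.788 − 10 × 3.395 = -22.162 m/s.
Speed = √(v_x² + v_y²) = √(277.19 + 491.15) = 27.72 m/s.

27.72 m/s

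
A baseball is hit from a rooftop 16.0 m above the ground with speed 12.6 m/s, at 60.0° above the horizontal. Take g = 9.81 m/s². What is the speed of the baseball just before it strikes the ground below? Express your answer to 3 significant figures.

v_x = 12.6 cos 60.0° = 6.300 m/s is unchanged throughout.
For the vertical component, v_y² = v_y0² + 2 g h = (10.91)² + 2×9.81×16.0 = 432.9, so |v_y| = 20.81 m/s.
Impact speed = √(v_x² + v_y²) = √(39.69 + 432.9) = 21.7 m/s.

21.7 m/s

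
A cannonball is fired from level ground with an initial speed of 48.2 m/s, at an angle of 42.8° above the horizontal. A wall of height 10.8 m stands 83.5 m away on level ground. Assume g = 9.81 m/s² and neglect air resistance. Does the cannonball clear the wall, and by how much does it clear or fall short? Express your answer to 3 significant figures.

Yes — it clears the wall by 39.2 m.

v_x = 48.2 cos 42.8° = 35.37 m/s; v_y0 = 48.2 sin 42.8° = 32.75 m/s.
Time to reach the wall: t = 83.5 / 35.37 = 2.361 s.
Height at that point: y = 32.75×2.361 − 4.905×2.361² = 49.98 m.
That is 49.98 − 10.8 = 39.2 m above the top of the wall, so the cannonball clears it.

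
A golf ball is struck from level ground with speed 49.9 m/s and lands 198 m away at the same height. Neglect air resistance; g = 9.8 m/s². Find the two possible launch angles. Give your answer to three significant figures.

Level-ground range: R = v₀² sin(2θ)/g ⇒ sin 2θ = R g / v₀² = 198×9.8/49.9² = 0.7793.
2θ = arcsin(0.7793) = 51.20° or 180° − 51.20° = 128.80°.
So θ = 25.6° or θ = 64.4°.

25.6° and 64.4°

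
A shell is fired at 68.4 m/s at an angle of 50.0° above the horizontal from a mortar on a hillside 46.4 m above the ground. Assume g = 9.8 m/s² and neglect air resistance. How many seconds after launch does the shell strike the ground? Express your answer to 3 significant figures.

11.5 s

Vertical component: v_y = 68.4 sin 50.0° = 52.40 m/s.
Taking up as positive with launch at y = 46.4 m, landing at y = 0: 0 = 46.4 + 52.40 t − ½(9.8) t².
Solving 4.900 t² − 52.40 t − 46.4 = 0 gives t = [52.40 + √(52.40² + 4·4.900·46.4)] / 9.800 = 11.5 s.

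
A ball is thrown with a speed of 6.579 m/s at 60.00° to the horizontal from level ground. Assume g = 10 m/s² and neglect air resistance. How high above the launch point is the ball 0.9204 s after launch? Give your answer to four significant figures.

v_y0 = 6.579 sin 60.00° = 5.6976 m/s.
y(t) = v_y0 t − ½ g t² = 5.6976×0.9204 − 5.000×0.9204² = 1.008 m.

1.008 m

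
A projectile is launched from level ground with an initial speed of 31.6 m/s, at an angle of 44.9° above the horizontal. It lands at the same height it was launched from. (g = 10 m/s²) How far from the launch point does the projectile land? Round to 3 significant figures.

99.9 m

Components: v_x = 31.6 cos 44.9° = 22.38 m/s, v_y = 31.6 sin 44.9° = 22.31 m/s.
Time of flight (same landing height): t = 2 v_y / g = 2 × 22.31 / 10 = 4.462 s.
Range: R = v_x · t = 22.38 × 4.462 = 99.9 m.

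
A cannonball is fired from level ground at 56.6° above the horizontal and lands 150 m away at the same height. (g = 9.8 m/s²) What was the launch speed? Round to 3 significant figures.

40.0 m/s

On level ground, R = v₀² sin(2θ) / g, so v₀ = √(R g / sin 2θ).
sin(2 × 56.6°) = 0.9191.
v₀ = √(150 × 9.8 / 0.9191) = √1599 = 40.0 m/s.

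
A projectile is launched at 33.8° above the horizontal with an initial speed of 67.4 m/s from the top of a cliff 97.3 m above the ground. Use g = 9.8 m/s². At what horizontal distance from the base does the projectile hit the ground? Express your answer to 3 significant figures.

543 m

Components: v_x = 67.4 cos 33.8° = 56.01 m/s, v_y = 67.4 sin 33.8° = 37.49 m/s.
Vertical: 0 = 97.3 + 37.49 t − ½(9.8) t² ⇒ 4.900 t² − 37.49 t − 97.3 = 0.
t = [37.49 + √(1406 + 1907)] / 9.800 = 9.699 s.
Horizontal: R = v_x · t = 56.01 × 9.699 = 543 m.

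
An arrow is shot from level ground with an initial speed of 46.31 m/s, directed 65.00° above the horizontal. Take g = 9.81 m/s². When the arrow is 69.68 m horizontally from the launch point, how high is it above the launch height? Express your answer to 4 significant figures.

v_x = 46.31 cos 65.00° = 19.571 m/s, v_y0 = 46.31 sin 65.00° = 41.971 m/s.
Time to reach x = 69.68 m: t = x / v_x = 69.68 / 19.571 = 3.5604 s.
y = v_y0 t − ½ g t² = 41.971×3.5604 − 4.905×3.5604² = 87.26 m.

87.26 m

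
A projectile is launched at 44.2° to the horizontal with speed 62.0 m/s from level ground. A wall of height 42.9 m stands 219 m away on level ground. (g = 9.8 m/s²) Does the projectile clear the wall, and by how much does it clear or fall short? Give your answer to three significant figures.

v_x = 62.0 cos 44.2° = 44.45 m/s; v_y0 = 62.0 sin 44.2° = 43.22 m/s.
Time to reach the wall: t = 219 / 44.45 = 4.927 s.
Height at that point: y = 43.22×4.927 − 4.900×4.927² = 94.00 m.
That is 94.00 − 42.9 = 51.1 m above the top of the wall, so the projectile clears it.

Yes — it clears the wall by 51.1 m.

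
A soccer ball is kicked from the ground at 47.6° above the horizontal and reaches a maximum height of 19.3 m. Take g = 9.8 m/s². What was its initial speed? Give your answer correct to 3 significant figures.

At maximum height v_y = 0, so (v₀ sin θ)² = 2 g H.
v₀ sin 47.6° = √(2 × 9.8 × 19.3) = 19.45 m/s.
v₀ = 19.45 / sin 47.6° = 19.45 / 0.7385 = 26.3 m/s.

26.3 m/s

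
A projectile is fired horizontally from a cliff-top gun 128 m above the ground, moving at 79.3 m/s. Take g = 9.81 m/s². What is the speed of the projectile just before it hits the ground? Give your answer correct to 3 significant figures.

Fall time: t = √(2 × 128 / 9.81) = 5.108 s.
At impact: v_x = 79.3 m/s (unchanged), v_y = g t = 9.81 × 5.108 = 50.11 m/s.
Speed = √(v_x² + v_y²) = √(6288 + 2511) = 93.8 m/s.

93.8 m/s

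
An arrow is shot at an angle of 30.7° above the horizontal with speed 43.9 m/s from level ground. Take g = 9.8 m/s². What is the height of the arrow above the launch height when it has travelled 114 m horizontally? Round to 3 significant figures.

v_x = 43.9 cos 30.7° = 37.75 m/s, v_y0 = 43.9 sin 30.7° = 22.41 m/s.
Time to reach x = 114 m: t = x / v_x = 114 / 37.75 = 3.020 s.
y = v_y0 t − ½ g t² = 22.41×3.020 − 4.900×3.020² = 23.0 m.

23.0 m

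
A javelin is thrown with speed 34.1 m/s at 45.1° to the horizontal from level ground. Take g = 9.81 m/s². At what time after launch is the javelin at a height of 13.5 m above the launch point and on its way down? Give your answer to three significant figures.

4.28 s

v_y0 = 34.1 sin 45.1° = 24.15 m/s.
Set y = v_y0 t − ½ g t² = 13.5: 4.905 t² − 24.15 t + 13.5 = 0.
t = [24.15 ± √(583.2 − 264.9)] / 9.81 = (24.15 ± 17.84) / 9.81, giving t = 0.643 s or t = 4.28 s.
On the way down corresponds to the larger root: t = 4.28 s.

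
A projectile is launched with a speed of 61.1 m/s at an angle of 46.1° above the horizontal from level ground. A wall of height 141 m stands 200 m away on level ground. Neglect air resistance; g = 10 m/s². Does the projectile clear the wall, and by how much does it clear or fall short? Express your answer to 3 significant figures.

No — it falls 44.6 m short of clearing the wall.

v_x = 61.1 cos 46.1° = 42.37 m/s; v_y0 = 61.1 sin 46.1° = 44.03 m/s.
Time to reach the wall: t = 200 / 42.37 = 4.720 s.
Height at that point: y = 44.03×4.720 − 5.000×4.720² = 96.43 m.
That is 141 − 96.43 = 44.6 m below the top of the wall, so the projectile does not clear it.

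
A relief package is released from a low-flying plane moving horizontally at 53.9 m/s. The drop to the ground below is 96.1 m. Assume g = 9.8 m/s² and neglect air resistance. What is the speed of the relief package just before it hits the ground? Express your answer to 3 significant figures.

Fall time: t = √(2 × 96.1 / 9.8) = 4.429 s.
At impact: v_x = 53.9 m/s (unchanged), v_y = g t = 9.8 × 4.429 = 43.40 m/s.
Speed = √(v_x² + v_y²) = √(2905 + 1884) = 69.2 m/s.

69.2 m/s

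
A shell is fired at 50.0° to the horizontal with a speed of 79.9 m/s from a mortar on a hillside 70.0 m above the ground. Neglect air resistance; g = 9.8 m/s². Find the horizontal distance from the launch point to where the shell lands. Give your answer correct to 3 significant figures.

696 m

Components: v_x = 79.9 cos 50.0° = 51.36 m/s, v_y = 79.9 sin 50.0° = 61.21 m/s.
Vertical: 0 = 70.0 + 61.21 t − ½(9.8) t² ⇒ 4.900 t² − 61.21 t − 70.0 = 0.
t = [61.21 + √(3747 + 1372)] / 9.800 = 13.55 s.
Horizontal: R = v_x · t = 51.36 × 13.55 = 696 m.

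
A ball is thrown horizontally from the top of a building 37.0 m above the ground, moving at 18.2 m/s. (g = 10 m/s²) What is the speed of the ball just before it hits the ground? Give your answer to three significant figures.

Fall time: t = √(2 × 37.0 / 10) = 2.720 s.
At impact: v_x = 18.2 m/s (unchanged), v_y = g t = 10 × 2.720 = 27.20 m/s.
Speed = √(v_x² + v_y²) = √(331.2 + 739.8) = 32.7 m/s.

32.7 m/s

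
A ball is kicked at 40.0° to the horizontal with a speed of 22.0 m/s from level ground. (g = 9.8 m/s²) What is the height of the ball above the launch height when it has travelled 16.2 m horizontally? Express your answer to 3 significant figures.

v_x = 22.0 cos 40.0° = 16.85 m/s, v_y0 = 22.0 sin 40.0° = 14.14 m/s.
Time to reach x = 16.2 m: t = x / v_x = 16.2 / 16.85 = 0.9614 s.
y = v_y0 t − ½ g t² = 14.14×0.9614 − 4.900×0.9614² = 9.07 m.

9.07 m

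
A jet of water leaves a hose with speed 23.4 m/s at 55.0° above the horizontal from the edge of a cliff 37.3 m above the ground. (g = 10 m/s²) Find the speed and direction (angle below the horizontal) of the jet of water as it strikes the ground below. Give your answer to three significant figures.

v_x = 23.4 cos 55.0° = 13.42 m/s (constant).
|v_y| at impact = √((19.17)² + 2×10×37.3) = 33.37 m/s.
Speed = √(13.42² + 33.37²) = 36.0 m/s; angle = arctan(33.37/13.42) = 68.1° below horizontal.

36.0 m/s at 68.1° below the horizontal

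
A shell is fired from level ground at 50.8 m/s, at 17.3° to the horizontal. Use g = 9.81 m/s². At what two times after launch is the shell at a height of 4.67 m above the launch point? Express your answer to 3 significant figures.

v_y0 = 50.8 sin 17.3° = 15.11 m/s.
Set y = v_y0 t − ½ g t² = 4.67: 4.905 t² − 15.11 t + 4.67 = 0.
t = [15.11 ± √(228.3 − 91.63)] / 9.81 = (15.11 ± 11.69) / 9.81, giving t = 0.349 s or t = 2.73 s.
So the shell is at 4.67 m at t = 0.349 s (rising) and t = 2.73 s (falling).

0.349 s and 2.73 s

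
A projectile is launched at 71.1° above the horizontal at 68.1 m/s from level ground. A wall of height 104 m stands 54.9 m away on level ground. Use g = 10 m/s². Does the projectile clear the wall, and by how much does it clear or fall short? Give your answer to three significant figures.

Yes — it clears the wall by 25.4 m.

v_x = 68.1 cos 71.1° = 22.06 m/s; v_y0 = 68.1 sin 71.1° = 64.43 m/s.
Time to reach the wall: t = 54.9 / 22.06 = 2.489 s.
Height at that point: y = 64.43×2.489 − 5.000×2.489² = 129.4 m.
That is 129.4 − 104 = 25.4 m above the top of the wall, so the projectile clears it.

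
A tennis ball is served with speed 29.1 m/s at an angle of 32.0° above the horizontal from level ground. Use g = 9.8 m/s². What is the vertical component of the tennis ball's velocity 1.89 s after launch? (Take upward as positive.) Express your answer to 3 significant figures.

Initial vertical component: v_y0 = 29.1 sin 32.0° = 15.42 m/s.
v_y(t) = v_y0 − g t = 15.42 − 9.8 × 1.89 = -3.10 m/s.

-3.10 m/s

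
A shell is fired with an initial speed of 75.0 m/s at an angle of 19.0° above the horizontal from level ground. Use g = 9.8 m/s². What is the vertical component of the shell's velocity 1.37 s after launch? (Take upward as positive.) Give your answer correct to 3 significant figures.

11.0 m/s

Initial vertical component: v_y0 = 75.0 sin 19.0° = 24.42 m/s.
v_y(t) = v_y0 − g t = 24.42 − 9.8 × 1.37 = 11.0 m/s.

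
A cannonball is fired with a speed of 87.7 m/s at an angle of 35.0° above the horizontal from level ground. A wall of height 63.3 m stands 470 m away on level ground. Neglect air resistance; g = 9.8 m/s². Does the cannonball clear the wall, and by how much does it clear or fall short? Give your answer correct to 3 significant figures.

Yes — it clears the wall by 56.1 m.

v_x = 87.7 cos 35.0° = 71.84 m/s; v_y0 = 87.7 sin 35.0° = 50.30 m/s.
Time to reach the wall: t = 470 / 71.84 = 6.542 s.
Height at that point: y = 50.30×6.542 − 4.900×6.542² = 119.4 m.
That is 119.4 − 63.3 = 56.1 m above the top of the wall, so the cannonball clears it.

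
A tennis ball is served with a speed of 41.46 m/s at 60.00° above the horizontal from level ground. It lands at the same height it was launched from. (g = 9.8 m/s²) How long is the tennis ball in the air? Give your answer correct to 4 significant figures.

7.328 s

Vertical component: v_y = 41.46 sin 60.00° = 35.905 m/s.
For a projectile landing at launch height, time of flight is t = 2 v_y / g = 2 × 35.905 / 9.8 = 7.328 s.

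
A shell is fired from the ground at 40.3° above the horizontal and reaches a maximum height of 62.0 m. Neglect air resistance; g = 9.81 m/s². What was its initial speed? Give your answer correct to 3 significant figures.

53.9 m/s

At maximum height v_y = 0, so (v₀ sin θ)² = 2 g H.
v₀ sin 40.3° = √(2 × 9.81 × 62.0) = 34.88 m/s.
v₀ = 34.88 / sin 40.3° = 34.88 / 0.6468 = 53.9 m/s.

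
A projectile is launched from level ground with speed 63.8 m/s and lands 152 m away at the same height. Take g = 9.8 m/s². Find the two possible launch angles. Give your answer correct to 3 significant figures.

10.7° and 79.3°

Level-ground range: R = v₀² sin(2θ)/g ⇒ sin 2θ = R g / v₀² = 152×9.8/63.8² = 0.3660.
2θ = arcsin(0.3660) = 21.47° or 180° − 21.47° = 158.53°.
So θ = 10.7° or θ = 79.3°.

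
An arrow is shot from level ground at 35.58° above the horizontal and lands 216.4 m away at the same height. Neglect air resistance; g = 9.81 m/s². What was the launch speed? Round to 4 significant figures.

47.36 m/s

On level ground, R = v₀² sin(2θ) / g, so v₀ = √(R g / sin 2θ).
sin(2 × 35.58°) = 0.9464.
v₀ = √(216.4 × 9.81 / 0.9464) = √2243.1 = 47.36 m/s.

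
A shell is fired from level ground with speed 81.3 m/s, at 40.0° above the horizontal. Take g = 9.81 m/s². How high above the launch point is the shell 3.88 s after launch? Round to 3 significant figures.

129 m

v_y0 = 81.3 sin 40.0° = 52.26 m/s.
y(t) = v_y0 t − ½ g t² = 52.26×3.88 − 4.905×3.88² = 129 m.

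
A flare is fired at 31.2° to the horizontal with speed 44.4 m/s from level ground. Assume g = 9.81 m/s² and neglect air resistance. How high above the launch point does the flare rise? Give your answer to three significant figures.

Vertical component of launch velocity: v_y = 44.4 sin 31.2° = 23.00 m/s.
At the highest point the vertical velocity is zero, so v_y² = 2 g h_max.
h_max = (23.00)² / (2 × 9.81) = 529.0 / 19.62 = 27.0 m.

27.0 m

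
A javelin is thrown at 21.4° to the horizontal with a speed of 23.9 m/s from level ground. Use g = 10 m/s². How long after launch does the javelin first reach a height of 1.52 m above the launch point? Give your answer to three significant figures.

0.196 s

v_y0 = 23.9 sin 21.4° = 8.721 m/s.
Set y = v_y0 t − ½ g t² = 1.52: 5.000 t² − 8.721 t + 1.52 = 0.
t = [8.721 ± √(76.06 − 30.40)] / 10 = (8.721 ± 6.757) / 10, giving t = 0.196 s or t = 1.55 s.
The javelin is on the way up at the first time, so t = 0.196 s.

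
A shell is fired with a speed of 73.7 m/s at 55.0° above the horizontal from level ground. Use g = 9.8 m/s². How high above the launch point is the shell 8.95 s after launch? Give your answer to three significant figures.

148 m

v_y0 = 73.7 sin 55.0° = 60.37 m/s.
y(t) = v_y0 t − ½ g t² = 60.37×8.95 − 4.900×8.95² = 148 m.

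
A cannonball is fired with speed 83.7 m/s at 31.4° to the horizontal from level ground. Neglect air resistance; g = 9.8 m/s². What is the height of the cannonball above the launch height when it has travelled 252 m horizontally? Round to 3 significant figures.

92.9 m

v_x = 83.7 cos 31.4° = 71.44 m/s, v_y0 = 83.7 sin 31.4° = 43.61 m/s.
Time to reach x = 252 m: t = x / v_x = 252 / 71.44 = 3.527 s.
y = v_y0 t − ½ g t² = 43.61×3.527 − 4.900×3.527² = 92.9 m.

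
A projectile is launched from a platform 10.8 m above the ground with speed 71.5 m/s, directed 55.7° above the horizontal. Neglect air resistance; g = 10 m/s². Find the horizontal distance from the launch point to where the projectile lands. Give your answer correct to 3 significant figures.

483 m

Components: v_x = 71.5 cos 55.7° = 40.29 m/s, v_y = 71.5 sin 55.7° = 59.07 m/s.
Vertical: 0 = 10.8 + 59.07 t − ½(10) t² ⇒ 5.000 t² − 59.07 t − 10.8 = 0.
t = [59.07 + √(3489 + 216.0)] / 10.00 = 11.99 s.
Horizontal: R = v_x · t = 40.29 × 11.99 = 483 m.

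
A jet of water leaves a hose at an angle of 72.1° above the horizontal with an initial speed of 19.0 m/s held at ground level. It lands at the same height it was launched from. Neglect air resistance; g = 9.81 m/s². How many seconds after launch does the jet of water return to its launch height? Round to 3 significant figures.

3.69 s

Vertical component: v_y = 19.0 sin 72.1° = 18.08 m/s.
For a projectile landing at launch height, time of flight is t = 2 v_y / g = 2 × 18.08 / 9.81 = 3.69 s.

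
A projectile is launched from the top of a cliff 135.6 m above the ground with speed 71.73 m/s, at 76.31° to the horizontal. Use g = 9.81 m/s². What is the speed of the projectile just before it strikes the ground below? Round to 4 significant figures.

v_x = 71.73 cos 76.31° = 16.976 m/s is unchanged throughout.
For the vertical component, v_y² = v_y0² + 2 g h = (69.692)² + 2×9.81×135.6 = 7517.4, so |v_y| = 86.703 m/s.
Impact speed = √(v_x² + v_y²) = √(288.18 + 7517.4) = 88.35 m/s.

88.35 m/s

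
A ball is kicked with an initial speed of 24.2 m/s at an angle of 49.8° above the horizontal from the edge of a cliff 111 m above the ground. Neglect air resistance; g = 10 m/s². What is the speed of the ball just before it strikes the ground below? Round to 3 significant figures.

v_x = 24.2 cos 49.8° = 15.62 m/s is unchanged throughout.
For the vertical component, v_y² = v_y0² + 2 g h = (18.48)² + 2×10×111 = 2562, so |v_y| = 50.62 m/s.
Impact speed = √(v_x² + v_y²) = √(244.0 + 2562) = 53.0 m/s.

53.0 m/s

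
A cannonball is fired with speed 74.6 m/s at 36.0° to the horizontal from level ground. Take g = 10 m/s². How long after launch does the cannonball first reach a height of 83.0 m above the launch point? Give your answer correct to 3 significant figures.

2.76 s

v_y0 = 74.6 sin 36.0° = 43.85 m/s.
Set y = v_y0 t − ½ g t² = 83.0: 5.000 t² − 43.85 t + 83.0 = 0.
t = [43.85 ± √(1923 − 1660)] / 10 = (43.85 ± 16.22) / 10, giving t = 2.76 s or t = 6.01 s.
The cannonball is on the way up at the first time, so t = 2.76 s.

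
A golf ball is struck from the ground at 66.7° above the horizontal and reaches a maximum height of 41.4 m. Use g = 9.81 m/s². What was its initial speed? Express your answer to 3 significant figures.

31.0 m/s

At maximum height v_y = 0, so (v₀ sin θ)² = 2 g H.
v₀ sin 66.7° = √(2 × 9.81 × 41.4) = 28.50 m/s.
v₀ = 28.50 / sin 66.7° = 28.50 / 0.9184 = 31.0 m/s.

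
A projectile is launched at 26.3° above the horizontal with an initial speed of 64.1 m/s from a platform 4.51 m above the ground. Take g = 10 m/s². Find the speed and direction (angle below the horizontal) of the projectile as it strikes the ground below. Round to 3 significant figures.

64.8 m/s at 27.5° below the horizontal

v_x = 64.1 cos 26.3° = 57.46 m/s (constant).
|v_y| at impact = √((28.40)² + 2×10×4.51) = 29.95 m/s.
Speed = √(57.46² + 29.95²) = 64.8 m/s; angle = arctan(29.95/57.46) = 27.5° below horizontal.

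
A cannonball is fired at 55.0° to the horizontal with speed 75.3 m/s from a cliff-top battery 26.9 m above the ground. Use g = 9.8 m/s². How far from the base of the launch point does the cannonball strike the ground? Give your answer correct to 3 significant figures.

Components: v_x = 75.3 cos 55.0° = 43.19 m/s, v_y = 75.3 sin 55.0° = 61.68 m/s.
Vertical: 0 = 26.9 + 61.68 t − ½(9.8) t² ⇒ 4.900 t² − 61.68 t − 26.9 = 0.
t = [61.68 + √(3804 + 527.2)] / 9.800 = 13.01 s.
Horizontal: R = v_x · t = 43.19 × 13.01 = 562 m.

562 m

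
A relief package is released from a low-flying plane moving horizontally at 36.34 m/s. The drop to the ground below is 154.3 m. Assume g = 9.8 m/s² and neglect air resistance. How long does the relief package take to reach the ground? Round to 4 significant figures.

5.612 s

The horizontal speed doesn't affect the fall. With v_y0 = 0, h = ½ g t².
t = √(2 × 154.3 / 9.8) = √31.490 = 5.612 s.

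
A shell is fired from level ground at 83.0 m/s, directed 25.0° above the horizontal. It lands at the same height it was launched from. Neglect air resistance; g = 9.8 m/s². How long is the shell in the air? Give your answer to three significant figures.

7.16 s

Vertical component: v_y = 83.0 sin 25.0° = 35.08 m/s.
For a projectile landing at launch height, time of flight is t = 2 v_y / g = 2 × 35.08 / 9.8 = 7.16 s.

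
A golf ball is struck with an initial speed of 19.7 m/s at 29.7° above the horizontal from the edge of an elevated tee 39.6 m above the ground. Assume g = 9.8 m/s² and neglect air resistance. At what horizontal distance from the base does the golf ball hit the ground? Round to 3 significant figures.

Components: v_x = 19.7 cos 29.7° = 17.11 m/s, v_y = 19.7 sin 29.7° = 9.761 m/s.
Vertical: 0 = 39.6 + 9.761 t − ½(9.8) t² ⇒ 4.900 t² − 9.761 t − 39.6 = 0.
t = [9.761 + √(95.28 + 776.2)] / 9.800 = 4.008 s.
Horizontal: R = v_x · t = 17.11 × 4.008 = 68.6 m.

68.6 m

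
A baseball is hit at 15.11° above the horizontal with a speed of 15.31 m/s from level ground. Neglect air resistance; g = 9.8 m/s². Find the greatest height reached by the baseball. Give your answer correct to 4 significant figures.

Vertical component of launch velocity: v_y = 15.31 sin 15.11° = 3.9909 m/s.
At the highest point the vertical velocity is zero, so v_y² = 2 g h_max.
h_max = (3.9909)² / (2 × 9.8) = 15.927 / 19.60 = 0.8126 m.

0.8126 m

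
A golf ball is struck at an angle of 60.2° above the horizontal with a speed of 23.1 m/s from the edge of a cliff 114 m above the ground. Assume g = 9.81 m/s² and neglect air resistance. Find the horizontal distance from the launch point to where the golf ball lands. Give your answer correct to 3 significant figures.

Components: v_x = 23.1 cos 60.2° = 11.48 m/s, v_y = 23.1 sin 60.2° = 20.05 m/s.
Vertical: 0 = 114 + 20.05 t − ½(9.81) t² ⇒ 4.905 t² − 20.05 t − 114 = 0.
t = [20.05 + √(402.0 + 2237)] / 9.810 = 7.280 s.
Horizontal: R = v_x · t = 11.48 × 7.280 = 83.6 m.

83.6 m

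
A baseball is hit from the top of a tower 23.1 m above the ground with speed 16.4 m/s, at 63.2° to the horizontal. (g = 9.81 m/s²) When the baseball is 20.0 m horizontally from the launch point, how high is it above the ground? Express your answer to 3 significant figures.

v_x = 16.4 cos 63.2° = 7.394 m/s, v_y0 = 16.4 sin 63.2° = 14.64 m/s.
Time to reach x = 20.0 m: t = x / v_x = 20.0 / 7.394 = 2.705 s.
y = 23.1 + v_y0 t − ½ g t² = 23.1 + 14.64×2.705 − 4.905×2.705² = 26.8 m.

26.8 m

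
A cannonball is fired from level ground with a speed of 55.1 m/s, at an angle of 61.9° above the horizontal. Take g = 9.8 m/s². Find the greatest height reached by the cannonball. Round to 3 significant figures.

121 m

Vertical component of launch velocity: v_y = 55.1 sin 61.9° = 48.61 m/s.
At the highest point the vertical velocity is zero, so v_y² = 2 g h_max.
h_max = (48.61)² / (2 × 9.8) = 2363 / 19.60 = 121 m.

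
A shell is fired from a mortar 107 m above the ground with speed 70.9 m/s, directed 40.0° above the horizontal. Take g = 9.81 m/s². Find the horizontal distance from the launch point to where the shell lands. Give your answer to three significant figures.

610 m

Components: v_x = 70.9 cos 40.0° = 54.31 m/s, v_y = 70.9 sin 40.0° = 45.57 m/s.
Vertical: 0 = 107 + 45.57 t − ½(9.81) t² ⇒ 4.905 t² − 45.57 t − 107 = 0.
t = [45.57 + √(2077 + 2099)] / 9.810 = 11.23 s.
Horizontal: R = v_x · t = 54.31 × 11.23 = 610 m.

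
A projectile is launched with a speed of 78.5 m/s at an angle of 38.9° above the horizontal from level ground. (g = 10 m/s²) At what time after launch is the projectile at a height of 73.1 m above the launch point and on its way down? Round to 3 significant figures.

v_y0 = 78.5 sin 38.9° = 49.30 m/s.
Set y = v_y0 t − ½ g t² = 73.1: 5.000 t² − 49.30 t + 73.1 = 0.
t = [49.30 ± √(2430 − 1462)] / 10 = (49.30 ± 31.11) / 10, giving t = 1.82 s or t = 8.04 s.
On the way down corresponds to the larger root: t = 8.04 s.

8.04 s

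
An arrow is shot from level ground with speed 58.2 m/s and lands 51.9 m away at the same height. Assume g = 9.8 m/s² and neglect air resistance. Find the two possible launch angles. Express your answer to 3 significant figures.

4.32° and 85.7°

Level-ground range: R = v₀² sin(2θ)/g ⇒ sin 2θ = R g / v₀² = 51.9×9.8/58.2² = 0.1502.
2θ = arcsin(0.1502) = 8.639° or 180° − 8.639° = 171.361°.
So θ = 4.32° or θ = 85.7°.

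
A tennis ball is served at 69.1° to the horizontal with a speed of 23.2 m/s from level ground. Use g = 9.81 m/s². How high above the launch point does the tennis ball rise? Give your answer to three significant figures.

Vertical component of launch velocity: v_y = 23.2 sin 69.1° = 21.67 m/s.
At the highest point the vertical velocity is zero, so v_y² = 2 g h_max.
h_max = (21.67)² / (2 × 9.81) = 469.6 / 19.62 = 23.9 m.

23.9 m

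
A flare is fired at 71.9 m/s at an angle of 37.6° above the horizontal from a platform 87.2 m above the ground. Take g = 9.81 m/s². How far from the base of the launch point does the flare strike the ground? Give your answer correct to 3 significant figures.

Components: v_x = 71.9 cos 37.6° = 56.97 m/s, v_y = 71.9 sin 37.6° = 43.87 m/s.
Vertical: 0 = 87.2 + 43.87 t − ½(9.81) t² ⇒ 4.905 t² − 43.87 t − 87.2 = 0.
t = [43.87 + √(1925 + 1711)] / 9.810 = 10.62 s.
Horizontal: R = v_x · t = 56.97 × 10.62 = 605 m.

605 m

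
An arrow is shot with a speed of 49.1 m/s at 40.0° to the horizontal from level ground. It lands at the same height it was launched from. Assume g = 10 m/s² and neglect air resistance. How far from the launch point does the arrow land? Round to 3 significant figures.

Components: v_x = 49.1 cos 40.0° = 37.61 m/s, v_y = 49.1 sin 40.0° = 31.56 m/s.
Time of flight (same landing height): t = 2 v_y / g = 2 × 31.56 / 10 = 6.312 s.
Range: R = v_x · t = 37.61 × 6.312 = 237 m.

237 m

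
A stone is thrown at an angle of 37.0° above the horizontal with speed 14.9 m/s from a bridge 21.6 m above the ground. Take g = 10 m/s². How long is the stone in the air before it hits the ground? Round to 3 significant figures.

3.16 s

Vertical component: v_y = 14.9 sin 37.0° = 8.967 m/s.
Taking up as positive with launch at y = 21.6 m, landing at y = 0: 0 = 21.6 + 8.967 t − ½(10) t².
Solving 5.000 t² − 8.967 t − 21.6 = 0 gives t = [8.967 + √(8.967² + 4·5.000·21.6)] / 10.00 = 3.16 s.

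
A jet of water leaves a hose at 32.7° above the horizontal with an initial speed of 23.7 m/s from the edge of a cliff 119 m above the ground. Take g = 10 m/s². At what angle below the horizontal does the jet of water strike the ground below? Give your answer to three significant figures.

v_x = 23.7 cos 32.7° = 19.94 m/s.
At impact |v_y| = √(v_y0² + 2 g h) = √(12.80² + 2×10×119) = 50.44 m/s.
Angle below horizontal = arctan(|v_y| / v_x) = arctan(50.44 / 19.94) = 68.4°.

68.4°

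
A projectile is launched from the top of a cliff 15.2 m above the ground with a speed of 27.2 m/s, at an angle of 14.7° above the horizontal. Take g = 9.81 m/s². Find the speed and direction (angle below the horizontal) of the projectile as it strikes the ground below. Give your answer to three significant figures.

32.2 m/s at 35.3° below the horizontal

v_x = 27.2 cos 14.7° = 26.31 m/s (constant).
|v_y| at impact = √((6.902)² + 2×9.81×15.2) = 18.60 m/s.
Speed = √(26.31² + 18.60²) = 32.2 m/s; angle = arctan(18.60/26.31) = 35.3° below horizontal.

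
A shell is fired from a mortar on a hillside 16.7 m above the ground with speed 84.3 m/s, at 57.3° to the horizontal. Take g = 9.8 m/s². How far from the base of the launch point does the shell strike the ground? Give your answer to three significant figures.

670 m

Components: v_x = 84.3 cos 57.3° = 45.54 m/s, v_y = 84.3 sin 57.3° = 70.94 m/s.
Vertical: 0 = 16.7 + 70.94 t − ½(9.8) t² ⇒ 4.900 t² − 70.94 t − 16.7 = 0.
t = [70.94 + √(5032 + 327.3)] / 9.800 = 14.71 s.
Horizontal: R = v_x · t = 45.54 × 14.71 = 670 m.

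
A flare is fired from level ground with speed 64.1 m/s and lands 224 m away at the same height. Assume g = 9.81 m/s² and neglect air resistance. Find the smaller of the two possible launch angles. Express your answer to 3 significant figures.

Level-ground range: R = v₀² sin(2θ)/g ⇒ sin 2θ = R g / v₀² = 224×9.81/64.1² = 0.5348.
2θ = arcsin(0.5348) = 32.33° or 180° − 32.33° = 147.67°.
So θ = 16.2° or θ = 73.8°.

16.2°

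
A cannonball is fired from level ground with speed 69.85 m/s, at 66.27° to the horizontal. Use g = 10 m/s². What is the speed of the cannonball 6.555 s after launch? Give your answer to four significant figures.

28.16 m/s

v_x = 69.85 cos 66.27° = 28.110 m/s (constant).
v_y(t) = 69.85 sin 66.27° − g t = 63.944 − 10 × 6.555 = -1.6060 m/s.
Speed = √(v_x² + v_y²) = √(790.17 + 2.5792) = 28.16 m/s.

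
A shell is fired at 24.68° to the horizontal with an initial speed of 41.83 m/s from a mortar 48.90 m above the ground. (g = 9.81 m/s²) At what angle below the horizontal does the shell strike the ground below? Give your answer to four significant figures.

43.09°

v_x = 41.83 cos 24.68° = 38.009 m/s.
At impact |v_y| = √(v_y0² + 2 g h) = √(17.466² + 2×9.81×48.90) = 35.560 m/s.
Angle below horizontal = arctan(|v_y| / v_x) = arctan(35.560 / 38.009) = 43.09°.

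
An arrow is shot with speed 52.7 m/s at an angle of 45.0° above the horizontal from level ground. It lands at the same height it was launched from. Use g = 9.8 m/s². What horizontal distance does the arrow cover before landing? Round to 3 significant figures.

Components: v_x = 52.7 cos 45.0° = 37.26 m/s, v_y = 52.7 sin 45.0° = 37.26 m/s.
Time of flight (same landing height): t = 2 v_y / g = 2 × 37.26 / 9.8 = 7.604 s.
Range: R = v_x · t = 37.26 × 7.604 = 283 m.

283 m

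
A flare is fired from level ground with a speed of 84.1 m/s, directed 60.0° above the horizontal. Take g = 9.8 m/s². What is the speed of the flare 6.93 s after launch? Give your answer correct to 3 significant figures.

42.3 m/s

v_x = 84.1 cos 60.0° = 42.05 m/s (constant).
v_y(t) = 84.1 sin 60.0° − g t = 72.83 − 9.8 × 6.93 = 4.916 m/s.
Speed = √(v_x² + v_y²) = √(1768 + 24.17) = 42.3 m/s.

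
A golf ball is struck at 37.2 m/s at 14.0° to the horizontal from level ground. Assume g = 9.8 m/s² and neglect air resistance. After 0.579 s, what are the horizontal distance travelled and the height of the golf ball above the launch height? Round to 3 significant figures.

v_x = 37.2 cos 14.0° = 36.10 m/s; v_y0 = 37.2 sin 14.0° = 8.999 m/s.
x = v_x t = 36.10 × 0.579 = 20.9 m.
y = v_y0 t − ½ g t² = 8.999×0.579 − 4.900×0.579² = 3.57 m.

x = 20.9 m, y = 3.57 m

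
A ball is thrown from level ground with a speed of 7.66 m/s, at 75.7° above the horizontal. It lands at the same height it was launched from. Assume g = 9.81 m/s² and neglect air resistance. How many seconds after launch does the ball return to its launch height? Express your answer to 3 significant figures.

Vertical component: v_y = 7.66 sin 75.7° = 7.423 m/s.
For a projectile landing at launch height, time of flight is t = 2 v_y / g = 2 × 7.423 / 9.81 = 1.51 s.

1.51 s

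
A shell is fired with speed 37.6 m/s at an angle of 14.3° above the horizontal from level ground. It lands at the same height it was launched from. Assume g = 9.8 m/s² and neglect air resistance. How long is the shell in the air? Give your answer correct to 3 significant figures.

Vertical component: v_y = 37.6 sin 14.3° = 9.287 m/s.
For a projectile landing at launch height, time of flight is t = 2 v_y / g = 2 × 9.287 / 9.8 = 1.90 s.

1.90 s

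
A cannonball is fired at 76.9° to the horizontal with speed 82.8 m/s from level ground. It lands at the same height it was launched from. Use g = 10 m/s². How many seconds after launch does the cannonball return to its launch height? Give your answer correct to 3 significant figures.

16.1 s

Vertical component: v_y = 82.8 sin 76.9° = 80.65 m/s.
For a projectile landing at launch height, time of flight is t = 2 v_y / g = 2 × 80.65 / 10 = 16.1 s.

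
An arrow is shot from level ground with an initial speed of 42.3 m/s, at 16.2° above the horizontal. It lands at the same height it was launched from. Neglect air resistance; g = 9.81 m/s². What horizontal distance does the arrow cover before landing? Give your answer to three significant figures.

For level ground, R = v₀² sin(2θ) / g.
sin(2 × 16.2°) = sin 32.40° = 0.5358.
R = (42.3)² × 0.5358 / 9.81 = 97.7 m.

97.7 m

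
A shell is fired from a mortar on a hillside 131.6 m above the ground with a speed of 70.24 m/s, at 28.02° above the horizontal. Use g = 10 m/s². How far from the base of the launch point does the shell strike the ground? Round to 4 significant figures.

Components: v_x = 70.24 cos 28.02° = 62.007 m/s, v_y = 70.24 sin 28.02° = 32.997 m/s.
Vertical: 0 = 131.6 + 32.997 t − ½(10) t² ⇒ 5.000 t² − 32.997 t − 131.6 = 0.
t = [32.997 + √(1088.8 + 2632.0)] / 10.00 = 9.3995 s.
Horizontal: R = v_x · t = 62.007 × 9.3995 = 582.8 m.

582.8 m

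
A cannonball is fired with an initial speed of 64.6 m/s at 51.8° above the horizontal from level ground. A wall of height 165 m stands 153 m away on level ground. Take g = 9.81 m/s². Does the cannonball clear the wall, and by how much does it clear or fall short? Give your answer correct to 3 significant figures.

No — it falls 42.5 m short of clearing the wall.

v_x = 64.6 cos 51.8° = 39.95 m/s; v_y0 = 64.6 sin 51.8° = 50.77 m/s.
Time to reach the wall: t = 153 / 39.95 = 3.830 s.
Height at that point: y = 50.77×3.830 − 4.905×3.830² = 122.5 m.
That is 165 − 122.5 = 42.5 m below the top of the wall, so the cannonball does not clear it.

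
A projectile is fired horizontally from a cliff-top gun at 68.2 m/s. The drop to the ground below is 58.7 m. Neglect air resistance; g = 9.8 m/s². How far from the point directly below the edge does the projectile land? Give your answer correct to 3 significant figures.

236 m

Initial vertical velocity is zero, so the fall time comes from h = ½ g t²: t = √(2 × 58.7 / 9.8) = 3.461 s.
Horizontal motion is uniform at 68.2 m/s, so x = 68.2 × 3.461 = 236 m.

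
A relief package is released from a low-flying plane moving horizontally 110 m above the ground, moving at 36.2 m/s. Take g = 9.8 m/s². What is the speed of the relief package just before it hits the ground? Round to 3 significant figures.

Fall time: t = √(2 × 110 / 9.8) = 4.738 s.
At impact: v_x = 36.2 m/s (unchanged), v_y = g t = 9.8 × 4.738 = 46.43 m/s.
Speed = √(v_x² + v_y²) = √(1310 + 2156) = 58.9 m/s.

58.9 m/s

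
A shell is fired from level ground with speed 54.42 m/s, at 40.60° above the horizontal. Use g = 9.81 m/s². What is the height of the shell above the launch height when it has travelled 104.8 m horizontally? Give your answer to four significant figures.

58.27 m

v_x = 54.42 cos 40.60° = 41.320 m/s, v_y0 = 54.42 sin 40.60° = 35.415 m/s.
Time to reach x = 104.8 m: t = x / v_x = 104.8 / 41.320 = 2.5363 s.
y = v_y0 t − ½ g t² = 35.415×2.5363 − 4.905×2.5363² = 58.27 m.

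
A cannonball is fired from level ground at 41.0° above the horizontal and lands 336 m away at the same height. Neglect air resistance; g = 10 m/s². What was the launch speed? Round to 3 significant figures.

58.2 m/s

On level ground, R = v₀² sin(2θ) / g, so v₀ = √(R g / sin 2θ).
sin(2 × 41.0°) = 0.9903.
v₀ = √(336 × 10 / 0.9903) = √3393 = 58.2 m/s.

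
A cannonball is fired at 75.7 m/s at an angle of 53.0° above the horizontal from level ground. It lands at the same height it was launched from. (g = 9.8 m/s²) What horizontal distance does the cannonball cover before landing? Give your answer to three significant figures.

562 m

For level ground, R = v₀² sin(2θ) / g.
sin(2 × 53.0°) = sin 106.0° = 0.9613.
R = (75.7)² × 0.9613 / 9.8 = 562 m.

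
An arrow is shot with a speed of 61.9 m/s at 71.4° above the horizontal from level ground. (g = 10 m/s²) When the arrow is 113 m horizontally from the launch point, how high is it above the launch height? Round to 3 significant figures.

172 m

v_x = 61.9 cos 71.4° = 19.74 m/s, v_y0 = 61.9 sin 71.4° = 58.67 m/s.
Time to reach x = 113 m: t = x / v_x = 113 / 19.74 = 5.724 s.
y = v_y0 t − ½ g t² = 58.67×5.724 − 5.000×5.724² = 172 m.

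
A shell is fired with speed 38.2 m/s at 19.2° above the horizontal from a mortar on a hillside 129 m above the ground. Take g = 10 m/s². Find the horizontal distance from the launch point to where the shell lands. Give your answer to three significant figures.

234 m

Components: v_x = 38.2 cos 19.2° = 36.08 m/s, v_y = 38.2 sin 19.2° = 12.56 m/s.
Vertical: 0 = 129 + 12.56 t − ½(10) t² ⇒ 5.000 t² − 12.56 t − 129 = 0.
t = [12.56 + √(157.8 + 2580)] / 10.00 = 6.488 s.
Horizontal: R = v_x · t = 36.08 × 6.488 = 234 m.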